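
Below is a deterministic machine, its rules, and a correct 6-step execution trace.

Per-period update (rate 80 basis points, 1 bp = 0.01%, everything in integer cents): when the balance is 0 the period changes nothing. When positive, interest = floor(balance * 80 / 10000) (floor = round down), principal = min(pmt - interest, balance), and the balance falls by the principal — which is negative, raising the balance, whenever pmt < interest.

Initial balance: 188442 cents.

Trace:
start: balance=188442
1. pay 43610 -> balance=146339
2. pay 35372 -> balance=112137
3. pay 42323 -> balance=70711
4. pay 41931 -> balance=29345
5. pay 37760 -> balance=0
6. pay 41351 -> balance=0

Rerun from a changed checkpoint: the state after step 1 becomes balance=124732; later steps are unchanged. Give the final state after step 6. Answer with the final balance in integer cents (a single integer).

state after step 1 := balance=124732
2. pay 35372 -> balance=90357
3. pay 42323 -> balance=48756
4. pay 41931 -> balance=7215
5. pay 37760 -> balance=0
6. pay 41351 -> balance=0

0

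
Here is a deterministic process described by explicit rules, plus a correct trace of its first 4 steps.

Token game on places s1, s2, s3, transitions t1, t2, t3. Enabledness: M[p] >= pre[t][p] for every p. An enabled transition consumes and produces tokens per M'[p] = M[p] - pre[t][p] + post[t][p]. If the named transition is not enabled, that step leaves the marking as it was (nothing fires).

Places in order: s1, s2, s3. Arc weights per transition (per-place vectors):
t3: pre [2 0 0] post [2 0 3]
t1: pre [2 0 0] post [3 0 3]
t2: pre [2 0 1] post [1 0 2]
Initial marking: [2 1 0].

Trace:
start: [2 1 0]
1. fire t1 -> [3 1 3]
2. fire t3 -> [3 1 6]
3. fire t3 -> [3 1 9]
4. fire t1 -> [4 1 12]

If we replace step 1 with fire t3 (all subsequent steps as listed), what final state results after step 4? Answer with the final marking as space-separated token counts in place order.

(re-executing from step 1 with the substitution; state before step 1: [2 1 0])
1. fire t3 -> [2 1 3]
2. fire t3 -> [2 1 6]
3. fire t3 -> [2 1 9]
4. fire t1 -> [3 1 12]

3 1 12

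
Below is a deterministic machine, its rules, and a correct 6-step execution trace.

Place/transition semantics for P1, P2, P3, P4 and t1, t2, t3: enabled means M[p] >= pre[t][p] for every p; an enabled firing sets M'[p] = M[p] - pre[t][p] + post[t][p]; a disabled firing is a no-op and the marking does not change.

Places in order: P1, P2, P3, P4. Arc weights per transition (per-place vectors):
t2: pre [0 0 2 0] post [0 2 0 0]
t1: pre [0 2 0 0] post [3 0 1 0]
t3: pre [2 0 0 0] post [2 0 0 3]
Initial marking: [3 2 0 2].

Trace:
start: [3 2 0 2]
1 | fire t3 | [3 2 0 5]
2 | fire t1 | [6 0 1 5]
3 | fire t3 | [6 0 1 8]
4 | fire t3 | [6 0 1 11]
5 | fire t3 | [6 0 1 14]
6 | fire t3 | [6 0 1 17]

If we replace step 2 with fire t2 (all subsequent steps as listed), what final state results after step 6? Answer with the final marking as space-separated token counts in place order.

(re-executing from step 2 with the substitution; state before step 2: [3 2 0 5])
2 | fire t2 | [3 2 0 5]
3 | fire t3 | [3 2 0 8]
4 | fire t3 | [3 2 0 11]
5 | fire t3 | [3 2 0 14]
6 | fire t3 | [3 2 0 17]

3 2 0 17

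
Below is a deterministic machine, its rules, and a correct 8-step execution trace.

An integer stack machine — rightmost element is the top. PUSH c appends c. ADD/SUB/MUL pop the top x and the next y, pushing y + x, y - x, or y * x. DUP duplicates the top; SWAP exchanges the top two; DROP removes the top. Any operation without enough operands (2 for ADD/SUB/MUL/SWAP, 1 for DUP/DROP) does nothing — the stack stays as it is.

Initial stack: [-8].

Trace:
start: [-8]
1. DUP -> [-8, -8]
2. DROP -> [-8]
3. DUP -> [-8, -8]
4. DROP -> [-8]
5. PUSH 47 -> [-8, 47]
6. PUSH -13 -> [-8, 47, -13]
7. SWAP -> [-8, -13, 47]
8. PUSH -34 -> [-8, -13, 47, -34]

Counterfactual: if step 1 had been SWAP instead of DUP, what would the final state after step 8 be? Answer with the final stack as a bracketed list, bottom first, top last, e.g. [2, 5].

[-13, 47, -34]

(re-executing from step 1 with the substitution; state before step 1: [-8])
1. SWAP -> [-8]
2. DROP -> []
3. DUP -> []
4. DROP -> []
5. PUSH 47 -> [47]
6. PUSH -13 -> [47, -13]
7. SWAP -> [-13, 47]
8. PUSH -34 -> [-13, 47, -34]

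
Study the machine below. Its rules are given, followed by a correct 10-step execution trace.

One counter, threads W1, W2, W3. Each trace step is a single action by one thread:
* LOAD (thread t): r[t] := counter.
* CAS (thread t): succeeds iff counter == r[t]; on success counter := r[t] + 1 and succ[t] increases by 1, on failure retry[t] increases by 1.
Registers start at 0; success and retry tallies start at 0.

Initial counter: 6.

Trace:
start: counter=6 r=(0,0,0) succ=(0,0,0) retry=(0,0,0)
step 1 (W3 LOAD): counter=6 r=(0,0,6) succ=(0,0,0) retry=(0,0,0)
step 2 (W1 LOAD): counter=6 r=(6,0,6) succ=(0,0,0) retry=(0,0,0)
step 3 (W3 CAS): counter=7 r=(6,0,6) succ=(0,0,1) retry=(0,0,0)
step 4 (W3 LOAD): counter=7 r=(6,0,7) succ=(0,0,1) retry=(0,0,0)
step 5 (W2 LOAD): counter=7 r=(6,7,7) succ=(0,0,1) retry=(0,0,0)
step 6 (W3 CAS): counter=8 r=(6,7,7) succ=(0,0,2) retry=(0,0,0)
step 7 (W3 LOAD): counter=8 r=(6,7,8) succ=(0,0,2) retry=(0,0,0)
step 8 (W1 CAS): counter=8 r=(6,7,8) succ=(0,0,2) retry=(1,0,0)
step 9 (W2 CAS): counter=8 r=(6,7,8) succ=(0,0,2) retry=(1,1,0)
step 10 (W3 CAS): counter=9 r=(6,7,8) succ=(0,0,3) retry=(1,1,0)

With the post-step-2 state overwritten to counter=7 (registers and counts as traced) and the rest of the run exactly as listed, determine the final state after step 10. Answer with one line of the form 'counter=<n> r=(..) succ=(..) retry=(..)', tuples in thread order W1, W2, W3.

counter=9 r=(6,7,8) succ=(0,0,2) retry=(1,1,1)

state after step 2 := counter=7 r=(6,0,6) succ=(0,0,0) retry=(0,0,0)
step 3 (W3 CAS): counter=7 r=(6,0,6) succ=(0,0,0) retry=(0,0,1)
step 4 (W3 LOAD): counter=7 r=(6,0,7) succ=(0,0,0) retry=(0,0,1)
step 5 (W2 LOAD): counter=7 r=(6,7,7) succ=(0,0,0) retry=(0,0,1)
step 6 (W3 CAS): counter=8 r=(6,7,7) succ=(0,0,1) retry=(0,0,1)
step 7 (W3 LOAD): counter=8 r=(6,7,8) succ=(0,0,1) retry=(0,0,1)
step 8 (W1 CAS): counter=8 r=(6,7,8) succ=(0,0,1) retry=(1,0,1)
step 9 (W2 CAS): counter=8 r=(6,7,8) succ=(0,0,1) retry=(1,1,1)
step 10 (W3 CAS): counter=9 r=(6,7,8) succ=(0,0,2) retry=(1,1,1)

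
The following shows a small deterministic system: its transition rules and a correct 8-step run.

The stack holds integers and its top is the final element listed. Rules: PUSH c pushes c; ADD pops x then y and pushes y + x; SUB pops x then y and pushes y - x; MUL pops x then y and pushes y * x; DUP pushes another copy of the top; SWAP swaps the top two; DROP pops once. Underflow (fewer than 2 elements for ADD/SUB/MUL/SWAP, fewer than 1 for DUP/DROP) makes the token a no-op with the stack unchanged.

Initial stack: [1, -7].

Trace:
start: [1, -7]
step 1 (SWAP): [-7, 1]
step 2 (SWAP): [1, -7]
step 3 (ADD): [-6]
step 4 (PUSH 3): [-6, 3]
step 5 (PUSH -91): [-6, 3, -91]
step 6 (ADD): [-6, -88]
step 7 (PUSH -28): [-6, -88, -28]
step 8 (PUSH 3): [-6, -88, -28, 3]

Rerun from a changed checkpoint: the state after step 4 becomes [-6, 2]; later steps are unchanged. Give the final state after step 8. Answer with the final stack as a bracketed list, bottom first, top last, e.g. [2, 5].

[-6, -89, -28, 3]

state after step 4 := [-6, 2]
step 5 (PUSH -91): [-6, 2, -91]
step 6 (ADD): [-6, -89]
step 7 (PUSH -28): [-6, -89, -28]
step 8 (PUSH 3): [-6, -89, -28, 3]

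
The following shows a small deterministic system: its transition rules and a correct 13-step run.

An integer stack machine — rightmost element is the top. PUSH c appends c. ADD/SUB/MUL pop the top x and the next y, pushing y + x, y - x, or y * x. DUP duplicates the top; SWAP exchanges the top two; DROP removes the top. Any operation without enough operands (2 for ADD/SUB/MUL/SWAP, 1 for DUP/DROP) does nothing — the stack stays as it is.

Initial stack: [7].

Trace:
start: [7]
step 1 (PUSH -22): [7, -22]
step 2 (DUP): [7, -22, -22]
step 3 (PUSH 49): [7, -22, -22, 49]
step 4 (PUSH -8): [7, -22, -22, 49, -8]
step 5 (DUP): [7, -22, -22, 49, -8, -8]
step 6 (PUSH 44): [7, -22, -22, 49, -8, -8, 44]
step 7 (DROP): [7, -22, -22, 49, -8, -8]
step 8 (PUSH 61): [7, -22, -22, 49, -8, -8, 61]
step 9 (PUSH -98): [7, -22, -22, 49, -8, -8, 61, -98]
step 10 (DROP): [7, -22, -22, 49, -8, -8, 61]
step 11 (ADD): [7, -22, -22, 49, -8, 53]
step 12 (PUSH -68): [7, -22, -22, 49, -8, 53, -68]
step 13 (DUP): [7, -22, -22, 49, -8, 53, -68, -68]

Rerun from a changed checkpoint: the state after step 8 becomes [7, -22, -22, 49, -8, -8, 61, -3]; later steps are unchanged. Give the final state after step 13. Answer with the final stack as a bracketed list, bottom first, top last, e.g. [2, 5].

[7, -22, -22, 49, -8, -8, 58, -68, -68]

state after step 8 := [7, -22, -22, 49, -8, -8, 61, -3]
step 9 (PUSH -98): [7, -22, -22, 49, -8, -8, 61, -3, -98]
step 10 (DROP): [7, -22, -22, 49, -8, -8, 61, -3]
step 11 (ADD): [7, -22, -22, 49, -8, -8, 58]
step 12 (PUSH -68): [7, -22, -22, 49, -8, -8, 58, -68]
step 13 (DUP): [7, -22, -22, 49, -8, -8, 58, -68, -68]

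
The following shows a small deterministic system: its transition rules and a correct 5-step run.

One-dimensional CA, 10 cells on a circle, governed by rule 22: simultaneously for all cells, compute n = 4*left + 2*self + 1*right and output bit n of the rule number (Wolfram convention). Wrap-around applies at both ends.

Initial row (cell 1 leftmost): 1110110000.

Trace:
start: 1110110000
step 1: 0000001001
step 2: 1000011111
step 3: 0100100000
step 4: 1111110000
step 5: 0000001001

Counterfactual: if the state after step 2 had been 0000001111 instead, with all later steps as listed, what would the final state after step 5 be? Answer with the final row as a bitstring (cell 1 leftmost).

state after step 2 := 0000001111
step 3: 1000010000
step 4: 1100111001
step 5: 0011000110

0011000110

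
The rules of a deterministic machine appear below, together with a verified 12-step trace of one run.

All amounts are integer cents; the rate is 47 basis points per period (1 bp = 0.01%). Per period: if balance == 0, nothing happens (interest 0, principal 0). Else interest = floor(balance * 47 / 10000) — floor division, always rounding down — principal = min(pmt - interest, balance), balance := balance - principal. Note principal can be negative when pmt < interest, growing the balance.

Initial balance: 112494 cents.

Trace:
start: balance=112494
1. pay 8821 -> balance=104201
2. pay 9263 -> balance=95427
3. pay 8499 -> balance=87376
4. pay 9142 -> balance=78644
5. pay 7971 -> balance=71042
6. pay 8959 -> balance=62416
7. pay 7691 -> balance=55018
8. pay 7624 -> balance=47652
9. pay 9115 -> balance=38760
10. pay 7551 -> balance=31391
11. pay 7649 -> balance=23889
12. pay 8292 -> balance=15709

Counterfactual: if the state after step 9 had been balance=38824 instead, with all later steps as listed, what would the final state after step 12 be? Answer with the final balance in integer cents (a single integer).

state after step 9 := balance=38824
10. pay 7551 -> balance=31455
11. pay 7649 -> balance=23953
12. pay 8292 -> balance=15773

15773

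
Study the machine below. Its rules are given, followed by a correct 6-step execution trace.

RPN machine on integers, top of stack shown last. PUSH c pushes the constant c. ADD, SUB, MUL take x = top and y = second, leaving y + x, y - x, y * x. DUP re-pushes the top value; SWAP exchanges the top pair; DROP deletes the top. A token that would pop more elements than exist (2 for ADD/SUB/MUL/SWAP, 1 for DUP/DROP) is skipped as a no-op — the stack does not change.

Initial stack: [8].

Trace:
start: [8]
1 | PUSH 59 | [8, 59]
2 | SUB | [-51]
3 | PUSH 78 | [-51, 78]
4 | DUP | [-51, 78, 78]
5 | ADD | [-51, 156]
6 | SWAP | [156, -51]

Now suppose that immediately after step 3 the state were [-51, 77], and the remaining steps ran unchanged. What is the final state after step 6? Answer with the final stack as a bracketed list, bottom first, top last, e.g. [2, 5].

[154, -51]

state after step 3 := [-51, 77]
4 | DUP | [-51, 77, 77]
5 | ADD | [-51, 154]
6 | SWAP | [154, -51]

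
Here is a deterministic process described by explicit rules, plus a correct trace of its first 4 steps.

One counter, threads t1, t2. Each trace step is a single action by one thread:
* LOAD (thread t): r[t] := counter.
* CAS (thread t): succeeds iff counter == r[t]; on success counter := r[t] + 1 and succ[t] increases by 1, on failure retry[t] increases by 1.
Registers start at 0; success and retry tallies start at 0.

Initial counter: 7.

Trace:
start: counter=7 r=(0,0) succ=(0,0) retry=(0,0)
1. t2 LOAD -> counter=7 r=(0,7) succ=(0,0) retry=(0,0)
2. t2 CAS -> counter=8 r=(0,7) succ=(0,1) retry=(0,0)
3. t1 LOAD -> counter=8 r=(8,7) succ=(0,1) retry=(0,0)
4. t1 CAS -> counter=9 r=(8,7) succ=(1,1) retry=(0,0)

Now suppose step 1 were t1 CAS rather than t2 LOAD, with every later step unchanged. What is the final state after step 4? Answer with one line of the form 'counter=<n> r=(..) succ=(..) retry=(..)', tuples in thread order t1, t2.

counter=8 r=(7,0) succ=(1,0) retry=(1,1)

(re-executing from step 1 with the substitution; state before step 1: counter=7 r=(0,0) succ=(0,0) retry=(0,0))
1. t1 CAS -> counter=7 r=(0,0) succ=(0,0) retry=(1,0)
2. t2 CAS -> counter=7 r=(0,0) succ=(0,0) retry=(1,1)
3. t1 LOAD -> counter=7 r=(7,0) succ=(0,0) retry=(1,1)
4. t1 CAS -> counter=8 r=(7,0) succ=(1,0) retry=(1,1)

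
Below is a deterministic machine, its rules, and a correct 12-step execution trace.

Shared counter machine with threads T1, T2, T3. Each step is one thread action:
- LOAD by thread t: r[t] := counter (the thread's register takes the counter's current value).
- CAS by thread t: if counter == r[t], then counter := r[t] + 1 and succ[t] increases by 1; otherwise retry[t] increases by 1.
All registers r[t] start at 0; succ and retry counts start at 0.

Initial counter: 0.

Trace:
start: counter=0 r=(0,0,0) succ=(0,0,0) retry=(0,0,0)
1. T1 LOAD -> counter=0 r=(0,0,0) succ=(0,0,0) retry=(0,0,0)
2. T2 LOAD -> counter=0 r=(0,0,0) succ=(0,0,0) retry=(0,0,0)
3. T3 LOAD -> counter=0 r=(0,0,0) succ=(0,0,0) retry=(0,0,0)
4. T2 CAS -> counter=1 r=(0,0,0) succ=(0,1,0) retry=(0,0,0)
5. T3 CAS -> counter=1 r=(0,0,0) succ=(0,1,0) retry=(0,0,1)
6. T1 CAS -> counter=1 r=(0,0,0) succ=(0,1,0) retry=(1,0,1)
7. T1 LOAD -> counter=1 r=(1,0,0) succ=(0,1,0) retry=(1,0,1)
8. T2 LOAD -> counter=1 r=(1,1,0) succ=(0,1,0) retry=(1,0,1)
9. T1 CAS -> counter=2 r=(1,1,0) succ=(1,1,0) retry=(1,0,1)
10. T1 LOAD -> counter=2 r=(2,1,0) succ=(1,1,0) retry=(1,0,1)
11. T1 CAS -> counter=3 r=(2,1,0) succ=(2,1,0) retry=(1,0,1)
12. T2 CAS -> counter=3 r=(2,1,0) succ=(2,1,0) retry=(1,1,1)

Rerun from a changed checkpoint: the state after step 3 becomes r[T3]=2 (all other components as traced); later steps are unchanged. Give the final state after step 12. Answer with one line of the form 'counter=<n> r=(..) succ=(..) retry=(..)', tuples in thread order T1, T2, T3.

counter=3 r=(2,1,2) succ=(2,1,0) retry=(1,1,1)

state after step 3 := counter=0 r=(0,0,2) succ=(0,0,0) retry=(0,0,0)
4. T2 CAS -> counter=1 r=(0,0,2) succ=(0,1,0) retry=(0,0,0)
5. T3 CAS -> counter=1 r=(0,0,2) succ=(0,1,0) retry=(0,0,1)
6. T1 CAS -> counter=1 r=(0,0,2) succ=(0,1,0) retry=(1,0,1)
7. T1 LOAD -> counter=1 r=(1,0,2) succ=(0,1,0) retry=(1,0,1)
8. T2 LOAD -> counter=1 r=(1,1,2) succ=(0,1,0) retry=(1,0,1)
9. T1 CAS -> counter=2 r=(1,1,2) succ=(1,1,0) retry=(1,0,1)
10. T1 LOAD -> counter=2 r=(2,1,2) succ=(1,1,0) retry=(1,0,1)
11. T1 CAS -> counter=3 r=(2,1,2) succ=(2,1,0) retry=(1,0,1)
12. T2 CAS -> counter=3 r=(2,1,2) succ=(2,1,0) retry=(1,1,1)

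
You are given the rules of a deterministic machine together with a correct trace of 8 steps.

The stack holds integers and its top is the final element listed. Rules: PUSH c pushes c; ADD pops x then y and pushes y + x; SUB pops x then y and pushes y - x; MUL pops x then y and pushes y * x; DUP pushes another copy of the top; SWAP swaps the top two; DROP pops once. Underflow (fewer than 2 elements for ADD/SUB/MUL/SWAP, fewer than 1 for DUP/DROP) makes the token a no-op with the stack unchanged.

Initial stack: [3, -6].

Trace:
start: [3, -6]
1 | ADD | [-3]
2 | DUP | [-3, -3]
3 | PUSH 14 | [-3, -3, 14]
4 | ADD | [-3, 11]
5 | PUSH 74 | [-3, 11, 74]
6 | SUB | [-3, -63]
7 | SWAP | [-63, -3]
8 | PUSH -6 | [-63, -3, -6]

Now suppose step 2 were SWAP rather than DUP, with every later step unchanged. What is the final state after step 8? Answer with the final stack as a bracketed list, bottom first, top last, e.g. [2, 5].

(re-executing from step 2 with the substitution; state before step 2: [-3])
2 | SWAP | [-3]
3 | PUSH 14 | [-3, 14]
4 | ADD | [11]
5 | PUSH 74 | [11, 74]
6 | SUB | [-63]
7 | SWAP | [-63]
8 | PUSH -6 | [-63, -6]

[-63, -6]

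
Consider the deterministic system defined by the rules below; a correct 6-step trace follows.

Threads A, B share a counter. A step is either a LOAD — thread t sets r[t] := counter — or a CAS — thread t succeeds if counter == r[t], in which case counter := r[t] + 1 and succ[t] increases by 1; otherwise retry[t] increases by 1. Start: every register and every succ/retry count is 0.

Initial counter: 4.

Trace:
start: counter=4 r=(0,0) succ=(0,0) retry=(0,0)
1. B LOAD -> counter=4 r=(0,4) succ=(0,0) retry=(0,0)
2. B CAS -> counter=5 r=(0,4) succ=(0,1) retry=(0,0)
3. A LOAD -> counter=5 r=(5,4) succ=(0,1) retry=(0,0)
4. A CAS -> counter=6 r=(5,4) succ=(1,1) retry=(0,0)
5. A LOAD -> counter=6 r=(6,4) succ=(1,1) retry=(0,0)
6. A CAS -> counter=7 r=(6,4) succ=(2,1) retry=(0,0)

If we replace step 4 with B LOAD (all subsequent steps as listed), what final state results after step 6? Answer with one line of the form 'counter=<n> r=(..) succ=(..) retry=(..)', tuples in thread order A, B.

counter=6 r=(5,5) succ=(1,1) retry=(0,0)

(re-executing from step 4 with the substitution; state before step 4: counter=5 r=(5,4) succ=(0,1) retry=(0,0))
4. B LOAD -> counter=5 r=(5,5) succ=(0,1) retry=(0,0)
5. A LOAD -> counter=5 r=(5,5) succ=(0,1) retry=(0,0)
6. A CAS -> counter=6 r=(5,5) succ=(1,1) retry=(0,0)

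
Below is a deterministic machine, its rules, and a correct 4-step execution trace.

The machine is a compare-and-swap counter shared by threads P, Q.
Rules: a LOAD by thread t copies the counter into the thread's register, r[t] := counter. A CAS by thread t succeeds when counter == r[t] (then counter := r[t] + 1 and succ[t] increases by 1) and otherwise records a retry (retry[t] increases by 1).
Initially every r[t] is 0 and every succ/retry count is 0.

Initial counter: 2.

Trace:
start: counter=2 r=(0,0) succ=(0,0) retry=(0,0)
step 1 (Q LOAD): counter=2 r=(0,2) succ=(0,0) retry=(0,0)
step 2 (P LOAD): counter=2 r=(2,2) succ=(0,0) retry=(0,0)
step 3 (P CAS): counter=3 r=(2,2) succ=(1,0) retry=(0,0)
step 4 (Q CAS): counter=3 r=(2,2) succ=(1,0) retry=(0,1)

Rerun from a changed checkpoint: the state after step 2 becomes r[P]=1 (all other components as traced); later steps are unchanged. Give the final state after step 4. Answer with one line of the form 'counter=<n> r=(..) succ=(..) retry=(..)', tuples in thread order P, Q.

state after step 2 := counter=2 r=(1,2) succ=(0,0) retry=(0,0)
step 3 (P CAS): counter=2 r=(1,2) succ=(0,0) retry=(1,0)
step 4 (Q CAS): counter=3 r=(1,2) succ=(0,1) retry=(1,0)

counter=3 r=(1,2) succ=(0,1) retry=(1,0)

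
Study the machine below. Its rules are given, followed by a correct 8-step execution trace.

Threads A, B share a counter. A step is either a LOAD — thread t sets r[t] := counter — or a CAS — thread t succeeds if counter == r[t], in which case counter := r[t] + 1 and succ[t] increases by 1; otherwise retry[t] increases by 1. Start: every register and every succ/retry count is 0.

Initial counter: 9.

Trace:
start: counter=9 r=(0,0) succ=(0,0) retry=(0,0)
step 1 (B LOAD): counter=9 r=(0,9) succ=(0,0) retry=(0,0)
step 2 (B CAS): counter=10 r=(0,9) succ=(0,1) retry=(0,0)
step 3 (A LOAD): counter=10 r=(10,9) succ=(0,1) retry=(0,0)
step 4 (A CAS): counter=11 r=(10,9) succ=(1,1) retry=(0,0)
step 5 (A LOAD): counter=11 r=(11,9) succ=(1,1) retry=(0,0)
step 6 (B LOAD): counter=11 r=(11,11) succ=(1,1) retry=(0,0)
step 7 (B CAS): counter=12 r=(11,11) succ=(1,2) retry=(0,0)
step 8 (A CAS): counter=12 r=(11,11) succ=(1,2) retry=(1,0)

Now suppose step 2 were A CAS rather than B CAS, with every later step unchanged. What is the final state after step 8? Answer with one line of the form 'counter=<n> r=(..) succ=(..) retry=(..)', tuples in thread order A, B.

(re-executing from step 2 with the substitution; state before step 2: counter=9 r=(0,9) succ=(0,0) retry=(0,0))
step 2 (A CAS): counter=9 r=(0,9) succ=(0,0) retry=(1,0)
step 3 (A LOAD): counter=9 r=(9,9) succ=(0,0) retry=(1,0)
step 4 (A CAS): counter=10 r=(9,9) succ=(1,0) retry=(1,0)
step 5 (A LOAD): counter=10 r=(10,9) succ=(1,0) retry=(1,0)
step 6 (B LOAD): counter=10 r=(10,10) succ=(1,0) retry=(1,0)
step 7 (B CAS): counter=11 r=(10,10) succ=(1,1) retry=(1,0)
step 8 (A CAS): counter=11 r=(10,10) succ=(1,1) retry=(2,0)

counter=11 r=(10,10) succ=(1,1) retry=(2,0)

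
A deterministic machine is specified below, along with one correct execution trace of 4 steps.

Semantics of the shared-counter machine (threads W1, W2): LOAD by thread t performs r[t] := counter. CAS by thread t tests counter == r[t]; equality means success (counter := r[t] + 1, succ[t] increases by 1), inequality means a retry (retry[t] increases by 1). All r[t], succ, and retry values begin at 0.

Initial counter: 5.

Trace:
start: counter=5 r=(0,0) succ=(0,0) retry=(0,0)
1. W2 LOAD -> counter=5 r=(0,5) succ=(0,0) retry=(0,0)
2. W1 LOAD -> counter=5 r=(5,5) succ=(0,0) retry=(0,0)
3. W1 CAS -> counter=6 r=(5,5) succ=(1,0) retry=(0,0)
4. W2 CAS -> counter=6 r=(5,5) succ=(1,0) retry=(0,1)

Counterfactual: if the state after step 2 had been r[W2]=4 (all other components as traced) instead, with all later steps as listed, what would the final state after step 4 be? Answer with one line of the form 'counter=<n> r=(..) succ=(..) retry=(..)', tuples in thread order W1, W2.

counter=6 r=(5,4) succ=(1,0) retry=(0,1)

state after step 2 := counter=5 r=(5,4) succ=(0,0) retry=(0,0)
3. W1 CAS -> counter=6 r=(5,4) succ=(1,0) retry=(0,0)
4. W2 CAS -> counter=6 r=(5,4) succ=(1,0) retry=(0,1)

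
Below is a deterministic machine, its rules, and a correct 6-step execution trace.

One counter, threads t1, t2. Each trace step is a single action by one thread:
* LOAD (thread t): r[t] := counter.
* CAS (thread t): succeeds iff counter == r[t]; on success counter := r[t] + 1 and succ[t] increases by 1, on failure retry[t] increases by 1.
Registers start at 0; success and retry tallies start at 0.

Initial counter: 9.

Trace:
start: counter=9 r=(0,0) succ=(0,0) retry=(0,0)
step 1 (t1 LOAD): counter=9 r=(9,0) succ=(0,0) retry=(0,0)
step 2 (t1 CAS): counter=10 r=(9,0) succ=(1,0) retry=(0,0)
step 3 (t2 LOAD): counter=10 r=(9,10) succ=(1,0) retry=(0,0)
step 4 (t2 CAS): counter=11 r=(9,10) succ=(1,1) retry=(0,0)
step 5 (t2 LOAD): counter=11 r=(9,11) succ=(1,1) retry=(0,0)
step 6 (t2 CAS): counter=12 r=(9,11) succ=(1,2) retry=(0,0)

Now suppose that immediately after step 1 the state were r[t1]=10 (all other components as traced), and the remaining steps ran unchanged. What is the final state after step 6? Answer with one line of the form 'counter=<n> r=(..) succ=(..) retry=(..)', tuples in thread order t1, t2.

counter=11 r=(10,10) succ=(0,2) retry=(1,0)

state after step 1 := counter=9 r=(10,0) succ=(0,0) retry=(0,0)
step 2 (t1 CAS): counter=9 r=(10,0) succ=(0,0) retry=(1,0)
step 3 (t2 LOAD): counter=9 r=(10,9) succ=(0,0) retry=(1,0)
step 4 (t2 CAS): counter=10 r=(10,9) succ=(0,1) retry=(1,0)
step 5 (t2 LOAD): counter=10 r=(10,10) succ=(0,1) retry=(1,0)
step 6 (t2 CAS): counter=11 r=(10,10) succ=(0,2) retry=(1,0)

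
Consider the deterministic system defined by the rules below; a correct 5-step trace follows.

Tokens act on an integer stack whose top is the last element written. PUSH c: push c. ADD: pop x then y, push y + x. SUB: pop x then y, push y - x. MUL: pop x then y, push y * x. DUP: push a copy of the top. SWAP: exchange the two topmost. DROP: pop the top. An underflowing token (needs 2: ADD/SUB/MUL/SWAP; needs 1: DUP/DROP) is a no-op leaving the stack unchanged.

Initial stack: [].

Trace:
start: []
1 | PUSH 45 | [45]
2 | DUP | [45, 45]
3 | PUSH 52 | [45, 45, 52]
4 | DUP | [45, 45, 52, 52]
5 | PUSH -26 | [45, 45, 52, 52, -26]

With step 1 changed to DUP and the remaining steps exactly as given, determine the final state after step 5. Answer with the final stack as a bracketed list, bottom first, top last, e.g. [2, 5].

[52, 52, -26]

(re-executing from step 1 with the substitution; state before step 1: [])
1 | DUP | []
2 | DUP | []
3 | PUSH 52 | [52]
4 | DUP | [52, 52]
5 | PUSH -26 | [52, 52, -26]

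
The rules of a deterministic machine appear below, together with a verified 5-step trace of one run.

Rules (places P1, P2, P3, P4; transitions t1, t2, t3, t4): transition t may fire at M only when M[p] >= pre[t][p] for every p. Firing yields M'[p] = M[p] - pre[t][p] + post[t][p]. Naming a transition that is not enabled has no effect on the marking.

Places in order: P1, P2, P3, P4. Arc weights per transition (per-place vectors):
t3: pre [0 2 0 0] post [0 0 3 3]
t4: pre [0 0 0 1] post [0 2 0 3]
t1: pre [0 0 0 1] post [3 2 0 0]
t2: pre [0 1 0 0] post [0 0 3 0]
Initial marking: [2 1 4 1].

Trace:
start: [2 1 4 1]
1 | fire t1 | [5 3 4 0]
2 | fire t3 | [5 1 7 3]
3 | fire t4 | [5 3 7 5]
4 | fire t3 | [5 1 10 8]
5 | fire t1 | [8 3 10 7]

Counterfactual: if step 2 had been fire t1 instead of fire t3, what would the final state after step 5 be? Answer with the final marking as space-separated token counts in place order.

8 3 7 2

(re-executing from step 2 with the substitution; state before step 2: [5 3 4 0])
2 | fire t1 | [5 3 4 0]
3 | fire t4 | [5 3 4 0]
4 | fire t3 | [5 1 7 3]
5 | fire t1 | [8 3 7 2]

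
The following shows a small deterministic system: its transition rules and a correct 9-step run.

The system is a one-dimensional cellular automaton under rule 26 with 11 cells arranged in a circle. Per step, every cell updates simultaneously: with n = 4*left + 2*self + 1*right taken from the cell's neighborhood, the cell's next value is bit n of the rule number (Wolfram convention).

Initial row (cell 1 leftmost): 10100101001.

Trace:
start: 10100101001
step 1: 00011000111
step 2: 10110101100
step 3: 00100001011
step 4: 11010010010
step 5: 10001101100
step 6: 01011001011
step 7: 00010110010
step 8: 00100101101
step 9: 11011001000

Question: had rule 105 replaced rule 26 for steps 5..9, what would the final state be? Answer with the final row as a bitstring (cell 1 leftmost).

11111101111

(re-executing steps 5..9 under rule 105; state before step 5: 11010010010)
step 5: 11100000001
step 6: 00101111101
step 7: 00011000110
step 8: 11011010110
step 9: 11111101111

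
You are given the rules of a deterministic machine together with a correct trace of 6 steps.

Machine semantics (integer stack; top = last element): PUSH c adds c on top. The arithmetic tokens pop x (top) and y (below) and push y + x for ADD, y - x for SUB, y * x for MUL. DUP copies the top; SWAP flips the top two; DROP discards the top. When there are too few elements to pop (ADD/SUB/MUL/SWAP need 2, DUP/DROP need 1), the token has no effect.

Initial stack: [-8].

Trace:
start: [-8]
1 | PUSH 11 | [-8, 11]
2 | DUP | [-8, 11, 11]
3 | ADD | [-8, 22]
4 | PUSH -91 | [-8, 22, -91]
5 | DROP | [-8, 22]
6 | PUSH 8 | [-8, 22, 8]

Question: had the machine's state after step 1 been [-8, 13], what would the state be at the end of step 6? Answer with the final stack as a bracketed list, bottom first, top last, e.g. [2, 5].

[-8, 26, 8]

state after step 1 := [-8, 13]
2 | DUP | [-8, 13, 13]
3 | ADD | [-8, 26]
4 | PUSH -91 | [-8, 26, -91]
5 | DROP | [-8, 26]
6 | PUSH 8 | [-8, 26, 8]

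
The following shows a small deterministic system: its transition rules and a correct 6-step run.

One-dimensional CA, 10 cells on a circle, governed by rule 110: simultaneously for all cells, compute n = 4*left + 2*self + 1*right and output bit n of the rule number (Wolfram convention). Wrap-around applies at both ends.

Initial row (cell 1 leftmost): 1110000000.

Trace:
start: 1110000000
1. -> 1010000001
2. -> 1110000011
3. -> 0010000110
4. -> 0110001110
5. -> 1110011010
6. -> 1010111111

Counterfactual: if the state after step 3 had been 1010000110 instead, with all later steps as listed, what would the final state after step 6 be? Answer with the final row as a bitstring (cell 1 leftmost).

state after step 3 := 1010000110
4. -> 1110001111
5. -> 0010011000
6. -> 0110111000

0110111000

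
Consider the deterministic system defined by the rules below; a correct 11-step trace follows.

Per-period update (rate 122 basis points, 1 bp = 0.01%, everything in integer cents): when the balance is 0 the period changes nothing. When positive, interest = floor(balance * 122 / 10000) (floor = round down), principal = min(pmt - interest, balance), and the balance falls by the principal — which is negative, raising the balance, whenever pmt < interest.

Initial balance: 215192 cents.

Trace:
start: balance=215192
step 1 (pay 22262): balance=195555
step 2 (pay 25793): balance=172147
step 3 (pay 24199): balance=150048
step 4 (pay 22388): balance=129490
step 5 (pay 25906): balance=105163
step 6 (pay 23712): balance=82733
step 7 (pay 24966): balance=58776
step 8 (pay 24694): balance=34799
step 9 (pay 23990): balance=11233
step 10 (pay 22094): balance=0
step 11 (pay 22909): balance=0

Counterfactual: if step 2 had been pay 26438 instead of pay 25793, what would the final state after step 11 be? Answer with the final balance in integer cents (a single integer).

(re-executing from step 2 with the substitution; state before step 2: balance=195555)
step 2 (pay 26438): balance=171502
step 3 (pay 24199): balance=149395
step 4 (pay 22388): balance=128829
step 5 (pay 25906): balance=104494
step 6 (pay 23712): balance=82056
step 7 (pay 24966): balance=58091
step 8 (pay 24694): balance=34105
step 9 (pay 23990): balance=10531
step 10 (pay 22094): balance=0
step 11 (pay 22909): balance=0

0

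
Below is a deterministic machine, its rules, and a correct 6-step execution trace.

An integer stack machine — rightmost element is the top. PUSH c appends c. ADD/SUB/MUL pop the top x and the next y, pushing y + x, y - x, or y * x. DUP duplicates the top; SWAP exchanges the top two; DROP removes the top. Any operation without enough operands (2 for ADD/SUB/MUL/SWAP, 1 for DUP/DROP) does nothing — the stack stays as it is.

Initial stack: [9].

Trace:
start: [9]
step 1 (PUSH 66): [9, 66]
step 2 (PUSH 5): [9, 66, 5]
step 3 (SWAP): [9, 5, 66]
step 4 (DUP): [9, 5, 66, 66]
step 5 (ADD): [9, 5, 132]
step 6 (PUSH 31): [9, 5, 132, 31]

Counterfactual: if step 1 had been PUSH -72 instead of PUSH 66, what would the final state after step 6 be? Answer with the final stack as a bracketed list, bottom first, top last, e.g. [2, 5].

[9, 5, -144, 31]

(re-executing from step 1 with the substitution; state before step 1: [9])
step 1 (PUSH -72): [9, -72]
step 2 (PUSH 5): [9, -72, 5]
step 3 (SWAP): [9, 5, -72]
step 4 (DUP): [9, 5, -72, -72]
step 5 (ADD): [9, 5, -144]
step 6 (PUSH 31): [9, 5, -144, 31]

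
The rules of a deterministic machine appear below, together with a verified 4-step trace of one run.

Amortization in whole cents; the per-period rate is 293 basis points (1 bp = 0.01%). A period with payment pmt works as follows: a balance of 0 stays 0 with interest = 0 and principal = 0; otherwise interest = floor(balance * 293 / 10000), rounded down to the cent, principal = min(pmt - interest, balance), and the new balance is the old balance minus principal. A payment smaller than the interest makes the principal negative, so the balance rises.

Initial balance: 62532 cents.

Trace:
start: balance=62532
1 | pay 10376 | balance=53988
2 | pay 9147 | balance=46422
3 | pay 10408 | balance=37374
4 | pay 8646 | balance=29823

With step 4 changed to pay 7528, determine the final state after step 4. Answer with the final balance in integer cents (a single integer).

(re-executing from step 4 with the substitution; state before step 4: balance=37374)
4 | pay 7528 | balance=30941

30941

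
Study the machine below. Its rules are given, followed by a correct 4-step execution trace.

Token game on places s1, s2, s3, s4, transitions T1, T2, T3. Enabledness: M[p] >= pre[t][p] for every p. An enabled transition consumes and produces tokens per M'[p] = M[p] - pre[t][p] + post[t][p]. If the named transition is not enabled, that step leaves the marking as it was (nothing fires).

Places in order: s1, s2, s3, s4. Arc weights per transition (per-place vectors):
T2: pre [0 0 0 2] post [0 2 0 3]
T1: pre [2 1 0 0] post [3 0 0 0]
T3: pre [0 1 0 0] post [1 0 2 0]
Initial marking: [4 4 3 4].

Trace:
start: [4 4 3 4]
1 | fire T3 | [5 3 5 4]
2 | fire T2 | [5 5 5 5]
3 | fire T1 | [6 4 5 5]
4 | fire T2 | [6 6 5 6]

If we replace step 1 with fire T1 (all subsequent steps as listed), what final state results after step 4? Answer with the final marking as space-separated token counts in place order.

6 6 3 6

(re-executing from step 1 with the substitution; state before step 1: [4 4 3 4])
1 | fire T1 | [5 3 3 4]
2 | fire T2 | [5 5 3 5]
3 | fire T1 | [6 4 3 5]
4 | fire T2 | [6 6 3 6]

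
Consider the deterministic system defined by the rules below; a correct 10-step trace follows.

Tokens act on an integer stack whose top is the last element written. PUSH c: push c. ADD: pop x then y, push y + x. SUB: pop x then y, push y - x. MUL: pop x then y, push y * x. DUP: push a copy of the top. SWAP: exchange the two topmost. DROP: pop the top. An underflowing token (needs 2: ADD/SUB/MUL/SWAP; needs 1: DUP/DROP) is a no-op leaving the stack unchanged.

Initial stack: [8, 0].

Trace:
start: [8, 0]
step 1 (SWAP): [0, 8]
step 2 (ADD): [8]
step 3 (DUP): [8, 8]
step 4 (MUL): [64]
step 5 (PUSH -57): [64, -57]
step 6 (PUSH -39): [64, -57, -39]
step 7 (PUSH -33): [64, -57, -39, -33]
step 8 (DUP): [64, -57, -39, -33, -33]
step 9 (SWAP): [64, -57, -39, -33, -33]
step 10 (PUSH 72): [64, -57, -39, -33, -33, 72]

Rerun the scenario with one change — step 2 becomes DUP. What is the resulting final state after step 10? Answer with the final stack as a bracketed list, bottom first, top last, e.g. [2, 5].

[0, 8, 64, -57, -39, -33, -33, 72]

(re-executing from step 2 with the substitution; state before step 2: [0, 8])
step 2 (DUP): [0, 8, 8]
step 3 (DUP): [0, 8, 8, 8]
step 4 (MUL): [0, 8, 64]
step 5 (PUSH -57): [0, 8, 64, -57]
step 6 (PUSH -39): [0, 8, 64, -57, -39]
step 7 (PUSH -33): [0, 8, 64, -57, -39, -33]
step 8 (DUP): [0, 8, 64, -57, -39, -33, -33]
step 9 (SWAP): [0, 8, 64, -57, -39, -33, -33]
step 10 (PUSH 72): [0, 8, 64, -57, -39, -33, -33, 72]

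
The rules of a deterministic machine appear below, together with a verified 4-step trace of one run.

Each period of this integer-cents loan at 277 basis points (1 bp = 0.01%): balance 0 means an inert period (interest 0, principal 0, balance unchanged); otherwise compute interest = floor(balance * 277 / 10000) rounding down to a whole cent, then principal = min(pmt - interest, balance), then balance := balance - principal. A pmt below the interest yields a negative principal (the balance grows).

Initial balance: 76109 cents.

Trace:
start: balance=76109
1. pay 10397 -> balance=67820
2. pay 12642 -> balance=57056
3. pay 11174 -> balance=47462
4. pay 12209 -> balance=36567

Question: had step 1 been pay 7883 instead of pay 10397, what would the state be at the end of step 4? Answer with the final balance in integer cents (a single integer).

(re-executing from step 1 with the substitution; state before step 1: balance=76109)
1. pay 7883 -> balance=70334
2. pay 12642 -> balance=59640
3. pay 11174 -> balance=50118
4. pay 12209 -> balance=39297

39297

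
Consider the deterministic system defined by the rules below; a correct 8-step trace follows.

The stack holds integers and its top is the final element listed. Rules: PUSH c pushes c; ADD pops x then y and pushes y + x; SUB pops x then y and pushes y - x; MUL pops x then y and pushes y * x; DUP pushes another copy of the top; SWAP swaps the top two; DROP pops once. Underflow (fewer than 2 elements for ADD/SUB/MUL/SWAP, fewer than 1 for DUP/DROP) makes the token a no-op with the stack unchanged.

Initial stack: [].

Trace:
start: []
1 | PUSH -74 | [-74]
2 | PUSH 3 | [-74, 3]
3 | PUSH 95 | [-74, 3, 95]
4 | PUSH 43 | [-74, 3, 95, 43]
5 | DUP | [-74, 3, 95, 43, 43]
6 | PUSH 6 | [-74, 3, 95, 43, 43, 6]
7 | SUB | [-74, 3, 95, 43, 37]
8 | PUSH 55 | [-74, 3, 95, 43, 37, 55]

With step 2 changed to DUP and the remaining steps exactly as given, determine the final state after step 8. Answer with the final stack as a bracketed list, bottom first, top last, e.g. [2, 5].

(re-executing from step 2 with the substitution; state before step 2: [-74])
2 | DUP | [-74, -74]
3 | PUSH 95 | [-74, -74, 95]
4 | PUSH 43 | [-74, -74, 95, 43]
5 | DUP | [-74, -74, 95, 43, 43]
6 | PUSH 6 | [-74, -74, 95, 43, 43, 6]
7 | SUB | [-74, -74, 95, 43, 37]
8 | PUSH 55 | [-74, -74, 95, 43, 37, 55]

[-74, -74, 95, 43, 37, 55]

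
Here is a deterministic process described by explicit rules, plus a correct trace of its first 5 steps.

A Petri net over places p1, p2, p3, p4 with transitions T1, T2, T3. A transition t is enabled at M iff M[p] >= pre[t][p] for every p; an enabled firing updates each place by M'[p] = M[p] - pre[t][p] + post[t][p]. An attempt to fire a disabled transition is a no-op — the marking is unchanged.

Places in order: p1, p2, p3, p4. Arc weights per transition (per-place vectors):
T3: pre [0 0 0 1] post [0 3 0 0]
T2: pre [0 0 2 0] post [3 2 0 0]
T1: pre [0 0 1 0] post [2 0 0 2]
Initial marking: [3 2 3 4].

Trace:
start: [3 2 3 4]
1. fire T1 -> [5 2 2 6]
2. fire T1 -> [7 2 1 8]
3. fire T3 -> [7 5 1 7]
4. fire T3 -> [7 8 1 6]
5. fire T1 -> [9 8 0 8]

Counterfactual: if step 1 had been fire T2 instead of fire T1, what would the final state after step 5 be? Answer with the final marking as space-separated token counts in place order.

8 10 0 4

(re-executing from step 1 with the substitution; state before step 1: [3 2 3 4])
1. fire T2 -> [6 4 1 4]
2. fire T1 -> [8 4 0 6]
3. fire T3 -> [8 7 0 5]
4. fire T3 -> [8 10 0 4]
5. fire T1 -> [8 10 0 4]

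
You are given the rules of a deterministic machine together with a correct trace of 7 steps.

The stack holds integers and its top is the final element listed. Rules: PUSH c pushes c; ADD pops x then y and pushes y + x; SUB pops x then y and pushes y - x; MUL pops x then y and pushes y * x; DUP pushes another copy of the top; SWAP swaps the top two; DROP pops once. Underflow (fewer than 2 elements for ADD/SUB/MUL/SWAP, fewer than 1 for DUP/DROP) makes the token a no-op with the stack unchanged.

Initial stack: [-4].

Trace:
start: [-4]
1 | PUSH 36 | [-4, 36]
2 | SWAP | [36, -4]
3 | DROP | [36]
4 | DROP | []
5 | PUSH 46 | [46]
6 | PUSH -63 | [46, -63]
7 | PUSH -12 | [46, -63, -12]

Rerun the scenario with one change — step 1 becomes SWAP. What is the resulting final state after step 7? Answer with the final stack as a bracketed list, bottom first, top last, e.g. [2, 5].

(re-executing from step 1 with the substitution; state before step 1: [-4])
1 | SWAP | [-4]
2 | SWAP | [-4]
3 | DROP | []
4 | DROP | []
5 | PUSH 46 | [46]
6 | PUSH -63 | [46, -63]
7 | PUSH -12 | [46, -63, -12]

[46, -63, -12]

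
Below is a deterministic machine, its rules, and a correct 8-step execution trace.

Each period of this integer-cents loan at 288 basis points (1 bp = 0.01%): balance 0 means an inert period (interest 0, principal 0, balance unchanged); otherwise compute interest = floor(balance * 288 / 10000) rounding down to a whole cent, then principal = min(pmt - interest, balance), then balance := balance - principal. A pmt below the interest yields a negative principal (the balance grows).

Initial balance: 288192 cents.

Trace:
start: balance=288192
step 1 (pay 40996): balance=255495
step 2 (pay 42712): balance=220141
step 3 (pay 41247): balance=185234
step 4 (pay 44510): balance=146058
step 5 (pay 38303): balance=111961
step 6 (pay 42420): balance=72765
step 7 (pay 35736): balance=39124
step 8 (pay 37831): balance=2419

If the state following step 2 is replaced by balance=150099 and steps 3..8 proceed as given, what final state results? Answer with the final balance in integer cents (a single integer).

state after step 2 := balance=150099
step 3 (pay 41247): balance=113174
step 4 (pay 44510): balance=71923
step 5 (pay 38303): balance=35691
step 6 (pay 42420): balance=0
step 7 (pay 35736): balance=0
step 8 (pay 37831): balance=0

0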